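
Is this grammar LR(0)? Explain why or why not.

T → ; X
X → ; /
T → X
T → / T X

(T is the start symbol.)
Yes, the grammar is LR(0)

A grammar is LR(0) if no state in the canonical LR(0) collection has:
  - both a shift item (dot before a terminal) and a complete item (shift-reduce conflict), or
  - two or more complete items (reduce-reduce conflict; the accept item [T' → T .] counts as a complete item here).

Augment with T' → T and build the canonical LR(0) collection (I0 = CLOSURE({[T' → . T]}), then GOTO on every symbol after a dot until no new states appear). It has 10 states:
  I0: { [T → . / T X], [T → . ; X], [T → . X], [T' → . T], [X → . ; /] }  — shift
  I1: { [T → . / T X], [T → . ; X], [T → . X], [T → / . T X], [X → . ; /] }  — shift
  I2: { [T → ; . X], [X → . ; /], [X → ; . /] }  — shift
  I3: { [T' → T .] }  — accept
  I4: { [T → X .] }  — reduce
  I5: { [X → ; / .] }  — reduce
  I6: { [X → ; . /] }  — shift
  I7: { [T → ; X .] }  — reduce
  I8: { [T → / T . X], [X → . ; /] }  — shift
  I9: { [T → / T X .] }  — reduce

Every state is either a pure shift/goto state or contains exactly one complete item and nothing to shift — no conflicts. The grammar is LR(0).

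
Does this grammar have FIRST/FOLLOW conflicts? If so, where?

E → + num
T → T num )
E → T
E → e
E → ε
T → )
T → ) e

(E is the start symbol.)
No FIRST/FOLLOW conflicts.

A FIRST/FOLLOW conflict occurs when a non-terminal N has a nullable alternative N → β (β ⇒* ε) and another alternative N → α with FIRST(α) ∩ FOLLOW(N) ≠ ∅: on such a lookahead the parser cannot decide between expanding α and letting N vanish via β.

Nullable non-terminals: E.
FIRST sets used below: FIRST(T) = { ')' }

E: nullable alternative(s) E → ε; FOLLOW(E) = { $ }
  E → + num: FIRST \ {ε} = { '+' } — disjoint from FOLLOW(E)
  E → T: FIRST \ {ε} = { ')' } — disjoint from FOLLOW(E)
  E → e: FIRST \ {ε} = { 'e' } — disjoint from FOLLOW(E)
  E → ε: FIRST \ {ε} = { } — this is the only nullable alternative, skip

T has no nullable alternative, so no FIRST/FOLLOW check is needed there.

No FIRST/FOLLOW conflicts found.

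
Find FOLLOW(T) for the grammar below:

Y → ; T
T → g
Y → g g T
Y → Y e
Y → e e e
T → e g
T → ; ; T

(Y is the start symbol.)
{ $, 'e' }

In Y → ; T: T is at the end, add FOLLOW(Y)
In Y → g g T: T is at the end, add FOLLOW(Y)
In T → ; ; T: T is at the end; this adds FOLLOW(T) to itself — nothing new

The FOLLOW sets referred to above (computed the same way, to a fixed point):
  FOLLOW(Y) = { $, 'e' }

Taking the union: FOLLOW(T) = { $, 'e' }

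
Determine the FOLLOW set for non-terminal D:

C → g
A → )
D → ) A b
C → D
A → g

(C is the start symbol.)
In C → D: D is at the end, add FOLLOW(C)

The FOLLOW sets referred to above (computed the same way, to a fixed point):
  FOLLOW(C) = { $ }

Taking the union: FOLLOW(D) = { $ }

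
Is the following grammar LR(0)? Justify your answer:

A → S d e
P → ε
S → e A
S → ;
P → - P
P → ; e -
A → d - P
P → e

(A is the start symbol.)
Augment with A' → A and build the canonical LR(0) collection (I0 = CLOSURE({[A' → . A]}), then GOTO on every symbol after a dot until no new states appear). It has 17 states:
  I0: { [A → . S d e], [A → . d - P], [A' → . A], [S → . ;], [S → . e A] }  — shift
  I1: { [S → ; .] }  — reduce
  I2: { [A' → A .] }  — accept
  I3: { [A → S . d e] }  — shift
  I4: { [A → d . - P] }  — shift
  I5: { [A → . S d e], [A → . d - P], [S → . ;], [S → . e A], [S → e . A] }  — shift
  I6: { [S → e A .] }  — reduce
  I7: { [A → d - . P], [P → . - P], [P → . ; e -], [P → . e], [P → .] }  — shift, reduce
  I8: { [P → - . P], [P → . - P], [P → . ; e -], [P → . e], [P → .] }  — shift, reduce
  I9: { [P → ; . e -] }  — shift
  I10: { [A → d - P .] }  — reduce
  I11: { [P → e .] }  — reduce
  I12: { [P → ; e . -] }  — shift
  I13: { [P → ; e - .] }  — reduce
  I14: { [P → - P .] }  — reduce
  I15: { [A → S d . e] }  — shift
  I16: { [A → S d e .] }  — reduce

Conflict in state I7:
  Shift-reduce conflict between [P → .] and [P → . - P]
So the grammar is NOT LR(0).

Answer: No. Shift-reduce conflict between [P → .] and [P → . - P]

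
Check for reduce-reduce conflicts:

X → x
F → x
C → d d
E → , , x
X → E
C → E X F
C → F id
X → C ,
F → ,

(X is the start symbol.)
A reduce-reduce conflict occurs when an LR(0) state has two complete items [A → α .] and [B → β .] — both call for a reduction, and with no lookahead the parser cannot choose between them.

Augment with X' → X and build the canonical LR(0) collection (I0 = CLOSURE({[X' → . X]}), then GOTO on every symbol after a dot until no new states appear). It has 17 states:
  I0: { [C → . E X F], [C → . F id], [C → . d d], [E → . , , x], [F → . ,], [F → . x], [X → . C ,], [X → . E], [X → . x], [X' → . X] }  — shift
  I1: { [E → , . , x], [F → , .] }  — shift, reduce
  I2: { [X → C . ,] }  — shift
  I3: { [C → . E X F], [C → . F id], [C → . d d], [C → E . X F], [E → . , , x], [F → . ,], [F → . x], [X → . C ,], [X → . E], [X → . x], [X → E .] }  — shift, reduce
  I4: { [C → F . id] }  — shift
  I5: { [X' → X .] }  — accept
  I6: { [C → d . d] }  — shift
  I7: { [F → x .], [X → x .] }  — 2 reduces
  I8: { [C → d d .] }  — reduce
  I9: { [C → F id .] }  — reduce
  I10: { [C → E X . F], [F → . ,], [F → . x] }  — shift
  I11: { [F → , .] }  — reduce
  I12: { [C → E X F .] }  — reduce
  I13: { [F → x .] }  — reduce
  I14: { [X → C , .] }  — reduce
  I15: { [E → , , . x] }  — shift
  I16: { [E → , , x .] }  — reduce

I7 contains complete items [F → x .], [X → x .] — reduce-reduce conflict.

Answer: Yes — I7: [F → x .] vs [X → x .]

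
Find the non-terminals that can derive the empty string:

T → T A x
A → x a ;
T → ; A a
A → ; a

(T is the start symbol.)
None

A non-terminal is nullable if it can derive ε (the empty string): either it has an ε-production, or it has a production whose right-hand side consists entirely of nullable non-terminals.

There are no ε-productions, so no non-terminal can derive ε.
No non-terminals are nullable.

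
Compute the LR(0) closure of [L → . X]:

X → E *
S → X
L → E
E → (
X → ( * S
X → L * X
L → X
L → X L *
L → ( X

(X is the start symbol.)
{ [E → . (], [L → . ( X], [L → . E], [L → . X L *], [L → . X], [X → . ( * S], [X → . E *], [X → . L * X] }

To compute CLOSURE, for each item [A → α.Bβ] where B is a non-terminal, add [B → .γ] for all productions B → γ; repeat for the newly added items until nothing changes.

Start with: [L → . X]
  [L → . X] has the dot before X: add [X → . E *], [X → . ( * S], [X → . L * X]
  [X → . E *] has the dot before E: add [E → . (]
  [X → . L * X] has the dot before L: add [L → . E], [L → . X L *], [L → . ( X]
No further items can be added.

CLOSURE = { [E → . (], [L → . ( X], [L → . E], [L → . X L *], [L → . X], [X → . ( * S], [X → . E *], [X → . L * X] }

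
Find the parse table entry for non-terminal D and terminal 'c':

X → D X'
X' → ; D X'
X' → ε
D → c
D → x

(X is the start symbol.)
To find M[D, 'c'], we find productions for D where 'c' is in the predict set (PREDICT(N → α) = (FIRST(α) \ {ε}) ∪ (FOLLOW(N) if α ⇒* ε)).

D → c: PREDICT = { 'c' }
  'c' is in predict set, so this production goes in M[D, 'c']
D → x: PREDICT = { 'x' }

M[D, 'c'] = D → c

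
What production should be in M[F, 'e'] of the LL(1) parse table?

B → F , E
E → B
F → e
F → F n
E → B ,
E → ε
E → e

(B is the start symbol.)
To find M[F, 'e'], we find productions for F where 'e' is in the predict set (PREDICT(N → α) = (FIRST(α) \ {ε}) ∪ (FOLLOW(N) if α ⇒* ε)).

Relevant sets:
  FIRST(F) = { 'e' }

F → e: PREDICT = { 'e' }
  'e' is in predict set, so this production goes in M[F, 'e']
F → F n: PREDICT = { 'e' }
  'e' is in predict set, so this production goes in M[F, 'e']

M[F, 'e'] = F → e, F → F n  (a multiply-defined cell — the grammar is not LL(1))

Answer: F → e, F → F n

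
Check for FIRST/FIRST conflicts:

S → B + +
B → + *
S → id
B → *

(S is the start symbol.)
A FIRST/FIRST conflict occurs when two productions N → α and N → β for the same non-terminal have FIRST(α) ∩ FIRST(β) ≠ ∅ (with ε ∈ FIRST of a nullable right-hand side, so two nullable alternatives also conflict).

FIRST sets of the non-terminals at (or reachable through a nullable prefix from) the front of some alternative:
  FIRST(B) = { '*', '+' }

Productions for S:
  S → B + +: FIRST = { '*', '+' }
  S → id: FIRST = { 'id' }
Productions for B:
  B → + *: FIRST = { '+' }
  B → *: FIRST = { '*' }

All alternatives of each non-terminal have pairwise disjoint FIRST sets.

Answer: No FIRST/FIRST conflicts.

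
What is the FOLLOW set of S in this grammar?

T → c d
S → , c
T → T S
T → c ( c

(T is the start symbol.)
{ $, ',' }

To compute FOLLOW(S), find every occurrence of S on a right-hand side N → α S β: add FIRST(β) \ {ε}, and if β is empty or nullable also add FOLLOW(N). Iterate to a fixed point.

In T → T S: S is at the end, add FOLLOW(T)

The FOLLOW sets referred to above (computed the same way, to a fixed point):
  FOLLOW(T) = { $, ',' }

Taking the union: FOLLOW(S) = { $, ',' }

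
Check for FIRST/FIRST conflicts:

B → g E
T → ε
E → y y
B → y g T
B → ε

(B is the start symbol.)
No FIRST/FIRST conflicts.

A FIRST/FIRST conflict occurs when two productions N → α and N → β for the same non-terminal have FIRST(α) ∩ FIRST(β) ≠ ∅ (with ε ∈ FIRST of a nullable right-hand side, so two nullable alternatives also conflict).

Productions for B:
  B → g E: FIRST = { 'g' }
  B → y g T: FIRST = { 'y' }
  B → ε: FIRST = { ε }
T, E have only one production, so no FIRST/FIRST conflict is possible there.

All alternatives of each non-terminal have pairwise disjoint FIRST sets.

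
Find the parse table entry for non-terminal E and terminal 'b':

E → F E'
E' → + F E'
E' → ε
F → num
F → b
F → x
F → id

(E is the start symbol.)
E → F E'

To find M[E, 'b'], we find productions for E where 'b' is in the predict set (PREDICT(N → α) = (FIRST(α) \ {ε}) ∪ (FOLLOW(N) if α ⇒* ε)).

Relevant sets:
  FIRST(F) = { 'b', 'id', 'num', 'x' }

E → F E': PREDICT = { 'b', 'id', 'num', 'x' }
  'b' is in predict set, so this production goes in M[E, 'b']

M[E, 'b'] = E → F E'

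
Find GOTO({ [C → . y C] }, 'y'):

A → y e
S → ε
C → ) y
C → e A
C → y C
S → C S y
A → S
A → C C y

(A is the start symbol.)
GOTO(I, 'y') = CLOSURE({ [A → αX.β] : [A → α.Xβ] ∈ I, X = 'y' })

Items with dot before 'y', with the dot advanced:
  [C → . y C] → [C → y . C]
Closure of the advanced items:
  [C → y . C] has the dot before C: add [C → . ) y], [C → . e A], [C → . y C]

GOTO = { [C → . ) y], [C → . e A], [C → . y C], [C → y . C] }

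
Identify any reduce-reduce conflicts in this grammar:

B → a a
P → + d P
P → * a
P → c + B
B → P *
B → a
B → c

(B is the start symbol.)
No reduce-reduce conflicts

A reduce-reduce conflict occurs when an LR(0) state has two complete items [A → α .] and [B → β .] — both call for a reduction, and with no lookahead the parser cannot choose between them.

Augment with B' → B and build the canonical LR(0) collection (I0 = CLOSURE({[B' → . B]}), then GOTO on every symbol after a dot until no new states appear). It has 15 states:
  I0: { [B → . P *], [B → . a a], [B → . a], [B → . c], [B' → . B], [P → . * a], [P → . + d P], [P → . c + B] }  — shift
  I1: { [P → * . a] }  — shift
  I2: { [P → + . d P] }  — shift
  I3: { [B' → B .] }  — accept
  I4: { [B → P . *] }  — shift
  I5: { [B → a . a], [B → a .] }  — shift, reduce
  I6: { [B → c .], [P → c . + B] }  — shift, reduce
  I7: { [B → . P *], [B → . a a], [B → . a], [B → . c], [P → . * a], [P → . + d P], [P → . c + B], [P → c + . B] }  — shift
  I8: { [P → c + B .] }  — reduce
  I9: { [B → a a .] }  — reduce
  I10: { [B → P * .] }  — reduce
  I11: { [P → + d . P], [P → . * a], [P → . + d P], [P → . c + B] }  — shift
  I12: { [P → + d P .] }  — reduce
  I13: { [P → c . + B] }  — shift
  I14: { [P → * a .] }  — reduce

No state contains more than one complete item.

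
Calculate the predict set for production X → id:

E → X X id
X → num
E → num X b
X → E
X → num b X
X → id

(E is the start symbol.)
PREDICT(X → id) = (FIRST(RHS) \ {ε}) ∪ (FOLLOW(X) if ε ∈ FIRST(RHS), i.e. RHS ⇒* ε)
FIRST(id) = { 'id' }
ε ∉ FIRST(id), so FOLLOW(X) is not added.
PREDICT(X → id) = { 'id' }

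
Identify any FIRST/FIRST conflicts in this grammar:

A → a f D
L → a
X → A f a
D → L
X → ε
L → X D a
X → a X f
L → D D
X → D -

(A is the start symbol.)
Yes. L → a / L → X D a on { 'a' }; L → a / L → D D on { 'a' }; L → X D a / L → D D on { 'a' }; X → A f a / X → a X f on { 'a' }; X → A f a / X → D '-' on { 'a' }; X → a X f / X → D '-' on { 'a' }

A FIRST/FIRST conflict occurs when two productions N → α and N → β for the same non-terminal have FIRST(α) ∩ FIRST(β) ≠ ∅ (with ε ∈ FIRST of a nullable right-hand side, so two nullable alternatives also conflict).

FIRST sets of the non-terminals at (or reachable through a nullable prefix from) the front of some alternative:
  FIRST(X) = { 'a', ε }
  FIRST(D) = { 'a' }
  FIRST(A) = { 'a' }

Productions for L:
  L → a: FIRST = { 'a' }
  L → X D a: FIRST = { 'a' }
  L → D D: FIRST = { 'a' }
Productions for X:
  X → A f a: FIRST = { 'a' }
  X → ε: FIRST = { ε }
  X → a X f: FIRST = { 'a' }
  X → D -: FIRST = { 'a' }
A, D have only one production, so no FIRST/FIRST conflict is possible there.

Conflict for L: L → a and L → X D a
  Overlap: { 'a' }
Conflict for L: L → a and L → D D
  Overlap: { 'a' }
Conflict for L: L → X D a and L → D D
  Overlap: { 'a' }
Conflict for X: X → A f a and X → a X f
  Overlap: { 'a' }
Conflict for X: X → A f a and X → D -
  Overlap: { 'a' }
Conflict for X: X → a X f and X → D -
  Overlap: { 'a' }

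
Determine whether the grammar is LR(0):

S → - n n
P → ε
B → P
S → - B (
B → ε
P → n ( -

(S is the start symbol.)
No. Shift-reduce conflict between [B → .] and [P → . n ( -]

A grammar is LR(0) if no state in the canonical LR(0) collection has:
  - both a shift item (dot before a terminal) and a complete item (shift-reduce conflict), or
  - two or more complete items (reduce-reduce conflict; the accept item [S' → S .] counts as a complete item here).

Augment with S' → S and build the canonical LR(0) collection (I0 = CLOSURE({[S' → . S]}), then GOTO on every symbol after a dot until no new states appear). It has 10 states:
  I0: { [S → . - B (], [S → . - n n], [S' → . S] }  — shift
  I1: { [B → . P], [B → .], [P → . n ( -], [P → .], [S → - . B (], [S → - . n n] }  — shift, 2 reduces
  I2: { [S' → S .] }  — accept
  I3: { [S → - B . (] }  — shift
  I4: { [B → P .] }  — reduce
  I5: { [P → n . ( -], [S → - n . n] }  — shift
  I6: { [P → n ( . -] }  — shift
  I7: { [S → - n n .] }  — reduce
  I8: { [P → n ( - .] }  — reduce
  I9: { [S → - B ( .] }  — reduce

Conflict in state I1:
  Shift-reduce conflict between [B → .] and [P → . n ( -]
So the grammar is NOT LR(0).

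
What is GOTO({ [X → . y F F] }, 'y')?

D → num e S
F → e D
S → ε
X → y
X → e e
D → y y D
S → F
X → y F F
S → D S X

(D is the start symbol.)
{ [F → . e D], [X → y . F F] }

GOTO(I, 'y') = CLOSURE({ [A → αX.β] : [A → α.Xβ] ∈ I, X = 'y' })

Items with dot before 'y', with the dot advanced:
  [X → . y F F] → [X → y . F F]
Closure of the advanced items:
  [X → y . F F] has the dot before F: add [F → . e D]

GOTO = { [F → . e D], [X → y . F F] }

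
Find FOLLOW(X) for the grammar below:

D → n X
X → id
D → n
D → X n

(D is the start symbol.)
In D → n X: X is at the end, add FOLLOW(D)
In D → X n: X is followed by n, add FIRST(n) \ {ε} = { 'n' }

The FOLLOW sets referred to above (computed the same way, to a fixed point):
  FOLLOW(D) = { $ }

Taking the union: FOLLOW(X) = { $, 'n' }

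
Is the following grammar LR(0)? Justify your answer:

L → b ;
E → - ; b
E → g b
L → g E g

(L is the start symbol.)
Yes, the grammar is LR(0)

Augment with L' → L and build the canonical LR(0) collection (I0 = CLOSURE({[L' → . L]}), then GOTO on every symbol after a dot until no new states appear). It has 12 states:
  I0: { [L → . b ;], [L → . g E g], [L' → . L] }  — shift
  I1: { [L' → L .] }  — accept
  I2: { [L → b . ;] }  — shift
  I3: { [E → . - ; b], [E → . g b], [L → g . E g] }  — shift
  I4: { [E → - . ; b] }  — shift
  I5: { [L → g E . g] }  — shift
  I6: { [E → g . b] }  — shift
  I7: { [E → g b .] }  — reduce
  I8: { [L → g E g .] }  — reduce
  I9: { [E → - ; . b] }  — shift
  I10: { [E → - ; b .] }  — reduce
  I11: { [L → b ; .] }  — reduce

Every state is either a pure shift/goto state or contains exactly one complete item and nothing to shift — no conflicts. The grammar is LR(0).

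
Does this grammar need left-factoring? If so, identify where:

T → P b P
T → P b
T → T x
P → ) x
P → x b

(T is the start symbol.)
Left-factoring is needed when two productions for the same non-terminal
share a common prefix on the right-hand side.

Productions for T:
  T → P b P
  T → P b
  T → T x
Productions for P:
  P → ) x
  P → x b

Found common prefix 'P b' in productions for T

Answer: Yes, T has productions with common prefix 'P b'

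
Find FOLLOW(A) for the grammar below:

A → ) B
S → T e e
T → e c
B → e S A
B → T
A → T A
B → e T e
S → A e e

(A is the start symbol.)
A is the start symbol, so $ ∈ FOLLOW(A).
In B → e S A: A is at the end, add FOLLOW(B)
In A → T A: A is at the end; this adds FOLLOW(A) to itself — nothing new
In S → A e e: A is followed by e e, add FIRST(e e) \ {ε} = { 'e' }

The FOLLOW sets referred to above (computed the same way, to a fixed point):
  FOLLOW(B) = { $, 'e' }

Taking the union: FOLLOW(A) = { $, 'e' }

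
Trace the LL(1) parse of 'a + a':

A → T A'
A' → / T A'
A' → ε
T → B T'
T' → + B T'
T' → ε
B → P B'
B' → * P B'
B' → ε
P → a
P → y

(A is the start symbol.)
Stack is shown with the top on the left.

Stack         Input    Action
-----------------------------
A $           a + a $  output A → T A'
T A' $        a + a $  output T → B T'
B T' A' $     a + a $  output B → P B'
P B' T' A' $  a + a $  output P → a
a B' T' A' $  a + a $  match 'a'
B' T' A' $    + a $    output B' → ε
T' A' $       + a $    output T' → + B T'
+ B T' A' $   + a $    match '+'
B T' A' $     a $      output B → P B'
P B' T' A' $  a $      output P → a
a B' T' A' $  a $      match 'a'
B' T' A' $    $        output B' → ε
T' A' $       $        output T' → ε
A' $          $        output A' → ε
$             $        accept

The string is accepted.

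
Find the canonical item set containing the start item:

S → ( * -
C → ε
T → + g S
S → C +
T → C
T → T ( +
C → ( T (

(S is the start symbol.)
First, augment the grammar with S' → S
I₀ = CLOSURE({ [S' → . S] }):
  [S' → . S] has the dot before S: add [S → . ( * -], [S → . C +]
  [S → . C +] has the dot before C: add [C → .], [C → . ( T (]
No further items can be added.

I₀ = { [C → . ( T (], [C → .], [S → . ( * -], [S → . C +], [S' → . S] }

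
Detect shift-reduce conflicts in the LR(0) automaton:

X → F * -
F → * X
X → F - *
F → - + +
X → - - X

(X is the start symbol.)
No shift-reduce conflicts

Augment with X' → X and build the canonical LR(0) collection (I0 = CLOSURE({[X' → . X]}), then GOTO on every symbol after a dot until no new states appear). It has 14 states:
  I0: { [F → . * X], [F → . - + +], [X → . - - X], [X → . F * -], [X → . F - *], [X' → . X] }  — shift
  I1: { [F → * . X], [F → . * X], [F → . - + +], [X → . - - X], [X → . F * -], [X → . F - *] }  — shift
  I2: { [F → - . + +], [X → - . - X] }  — shift
  I3: { [X → F . * -], [X → F . - *] }  — shift
  I4: { [X' → X .] }  — accept
  I5: { [X → F * . -] }  — shift
  I6: { [X → F - . *] }  — shift
  I7: { [X → F - * .] }  — reduce
  I8: { [X → F * - .] }  — reduce
  I9: { [F → - + . +] }  — shift
  I10: { [F → . * X], [F → . - + +], [X → - - . X], [X → . - - X], [X → . F * -], [X → . F - *] }  — shift
  I11: { [X → - - X .] }  — reduce
  I12: { [F → - + + .] }  — reduce
  I13: { [F → * X .] }  — reduce

No state contains both a complete item and a shift item.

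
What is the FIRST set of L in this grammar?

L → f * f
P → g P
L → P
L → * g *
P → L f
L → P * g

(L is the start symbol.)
{ '*', 'f', 'g' }

To compute FIRST(L), examine every production with L on the left-hand side, reading each right-hand side left to right until a non-nullable symbol is reached.

FIRST sets of the other non-terminals involved (by the same procedure, iterated to a fixed point):
  FIRST(P) = { '*', 'f', 'g' }

From L → f * f:
  - f is a terminal: add 'f' and stop
From L → P:
  - P is a non-terminal: add FIRST(P) \ {ε} = { '*', 'f', 'g' }
    P is not nullable, so stop
From L → * g *:
  - '*' is a terminal: add '*' and stop
From L → P * g:
  - P is a non-terminal: add FIRST(P) \ {ε} = { '*', 'f', 'g' }
    P is not nullable, so stop

Collecting: FIRST(L) = { '*', 'f', 'g' }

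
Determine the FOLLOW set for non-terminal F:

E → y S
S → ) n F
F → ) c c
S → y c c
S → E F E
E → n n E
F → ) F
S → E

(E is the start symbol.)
To compute FOLLOW(F), find every occurrence of F on a right-hand side N → α F β: add FIRST(β) \ {ε}, and if β is empty or nullable also add FOLLOW(N). Iterate to a fixed point.

In S → ) n F: F is at the end, add FOLLOW(S)
In S → E F E: F is followed by E, add FIRST(E) \ {ε} = { 'n', 'y' }
In F → ) F: F is at the end; this adds FOLLOW(F) to itself — nothing new

The FOLLOW sets referred to above (computed the same way, to a fixed point):
  FOLLOW(S) = { $, ')' }

Taking the union: FOLLOW(F) = { $, ')', 'n', 'y' }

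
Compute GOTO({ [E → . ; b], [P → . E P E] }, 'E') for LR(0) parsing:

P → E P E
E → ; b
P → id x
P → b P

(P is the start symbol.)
GOTO(I, 'E') = CLOSURE({ [A → αX.β] : [A → α.Xβ] ∈ I, X = 'E' })

Items with dot before 'E', with the dot advanced:
  [P → . E P E] → [P → E . P E]
Closure of the advanced items:
  [P → E . P E] has the dot before P: add [P → . E P E], [P → . id x], [P → . b P]
  [P → . E P E] has the dot before E: add [E → . ; b]

GOTO = { [E → . ; b], [P → . E P E], [P → . b P], [P → . id x], [P → E . P E] }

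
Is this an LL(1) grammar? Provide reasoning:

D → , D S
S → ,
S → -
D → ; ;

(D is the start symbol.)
Yes, the grammar is LL(1).

A grammar is LL(1) if for each non-terminal N with multiple productions, the predict sets of those productions are pairwise disjoint, where PREDICT(N → α) = (FIRST(α) \ {ε}) ∪ (FOLLOW(N) if α ⇒* ε).

For D:
  PREDICT(D → ',' D S) = { ',' }
  PREDICT(D → ';' ';') = { ';' }
For S:
  PREDICT(S → ',') = { ',' }
  PREDICT(S → '-') = { '-' }

All predict sets are disjoint. The grammar IS LL(1).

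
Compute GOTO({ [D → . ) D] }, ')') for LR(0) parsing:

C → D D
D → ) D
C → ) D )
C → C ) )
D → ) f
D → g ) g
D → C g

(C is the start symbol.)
{ [C → . ) D )], [C → . C ) )], [C → . D D], [D → ) . D], [D → . ) D], [D → . ) f], [D → . C g], [D → . g ) g] }

GOTO(I, ')') = CLOSURE({ [A → αX.β] : [A → α.Xβ] ∈ I, X = ')' })

Items with dot before ')', with the dot advanced:
  [D → . ) D] → [D → ) . D]
Closure of the advanced items:
  [D → ) . D] has the dot before D: add [D → . ) D], [D → . ) f], [D → . g ) g], [D → . C g]
  [D → . C g] has the dot before C: add [C → . D D], [C → . ) D )], [C → . C ) )]

GOTO = { [C → . ) D )], [C → . C ) )], [C → . D D], [D → ) . D], [D → . ) D], [D → . ) f], [D → . C g], [D → . g ) g] }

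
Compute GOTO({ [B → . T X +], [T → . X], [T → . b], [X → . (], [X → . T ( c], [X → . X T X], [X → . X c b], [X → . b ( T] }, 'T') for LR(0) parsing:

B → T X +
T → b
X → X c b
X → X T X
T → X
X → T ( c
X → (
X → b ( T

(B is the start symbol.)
GOTO(I, 'T') = CLOSURE({ [A → αX.β] : [A → α.Xβ] ∈ I, X = 'T' })

Items with dot before 'T', with the dot advanced:
  [B → . T X +] → [B → T . X +]
  [X → . T ( c] → [X → T . ( c]
Closure of the advanced items:
  [B → T . X +] has the dot before X: add [X → . X c b], [X → . X T X], [X → . T ( c], [X → . (], [X → . b ( T]
  [X → . T ( c] has the dot before T: add [T → . b], [T → . X]

GOTO = { [B → T . X +], [T → . X], [T → . b], [X → . (], [X → . T ( c], [X → . X T X], [X → . X c b], [X → . b ( T], [X → T . ( c] }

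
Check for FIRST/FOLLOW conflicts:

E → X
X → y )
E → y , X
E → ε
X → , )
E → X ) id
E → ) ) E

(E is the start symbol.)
Nullable non-terminals: E.
FIRST sets used below: FIRST(X) = { ',', 'y' }

E: nullable alternative(s) E → ε; FOLLOW(E) = { $ }
  E → X: FIRST \ {ε} = { ',', 'y' } — disjoint from FOLLOW(E)
  E → y , X: FIRST \ {ε} = { 'y' } — disjoint from FOLLOW(E)
  E → ε: FIRST \ {ε} = { } — this is the only nullable alternative, skip
  E → X ) id: FIRST \ {ε} = { ',', 'y' } — disjoint from FOLLOW(E)
  E → ) ) E: FIRST \ {ε} = { ')' } — disjoint from FOLLOW(E)

X has no nullable alternative, so no FIRST/FOLLOW check is needed there.

No FIRST/FOLLOW conflicts found.

Answer: No FIRST/FOLLOW conflicts.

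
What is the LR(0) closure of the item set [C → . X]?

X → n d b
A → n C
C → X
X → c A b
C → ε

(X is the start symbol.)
{ [C → . X], [X → . c A b], [X → . n d b] }

To compute CLOSURE, for each item [A → α.Bβ] where B is a non-terminal, add [B → .γ] for all productions B → γ; repeat for the newly added items until nothing changes.

Start with: [C → . X]
  [C → . X] has the dot before X: add [X → . n d b], [X → . c A b]
No further items can be added.

CLOSURE = { [C → . X], [X → . c A b], [X → . n d b] }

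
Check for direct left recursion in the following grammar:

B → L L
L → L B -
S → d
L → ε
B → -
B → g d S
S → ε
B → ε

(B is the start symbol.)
Yes, L is left-recursive

B → L L: starts with L
L → L B -: LEFT RECURSIVE (starts with L)
S → d: starts with d
L → ε: starts with ε
B → -: starts with '-'
B → g d S: starts with g
S → ε: starts with ε
B → ε: starts with ε

The grammar has direct left recursion on: L.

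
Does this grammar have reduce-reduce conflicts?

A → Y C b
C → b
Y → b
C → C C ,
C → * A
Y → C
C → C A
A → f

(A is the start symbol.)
Yes — I5: [C → b .] vs [Y → b .]; I11: [A → Y C b .] vs [C → b .]

Augment with A' → A and build the canonical LR(0) collection (I0 = CLOSURE({[A' → . A]}), then GOTO on every symbol after a dot until no new states appear). It has 14 states:
  I0: { [A → . Y C b], [A → . f], [A' → . A], [C → . * A], [C → . C A], [C → . C C ,], [C → . b], [Y → . C], [Y → . b] }  — shift
  I1: { [A → . Y C b], [A → . f], [C → * . A], [C → . * A], [C → . C A], [C → . C C ,], [C → . b], [Y → . C], [Y → . b] }  — shift
  I2: { [A' → A .] }  — accept
  I3: { [A → . Y C b], [A → . f], [C → . * A], [C → . C A], [C → . C C ,], [C → . b], [C → C . A], [C → C . C ,], [Y → . C], [Y → . b], [Y → C .] }  — shift, reduce
  I4: { [A → Y . C b], [C → . * A], [C → . C A], [C → . C C ,], [C → . b] }  — shift
  I5: { [C → b .], [Y → b .] }  — 2 reduces
  I6: { [A → f .] }  — reduce
  I7: { [A → . Y C b], [A → . f], [A → Y C . b], [C → . * A], [C → . C A], [C → . C C ,], [C → . b], [C → C . A], [C → C . C ,], [Y → . C], [Y → . b] }  — shift
  I8: { [C → b .] }  — reduce
  I9: { [C → C A .] }  — reduce
  I10: { [A → . Y C b], [A → . f], [C → . * A], [C → . C A], [C → . C C ,], [C → . b], [C → C . A], [C → C . C ,], [C → C C . ,], [Y → . C], [Y → . b], [Y → C .] }  — shift, reduce
  I11: { [A → Y C b .], [C → b .], [Y → b .] }  — 3 reduces
  I12: { [C → C C , .] }  — reduce
  I13: { [C → * A .] }  — reduce

I5 contains complete items [C → b .], [Y → b .] — reduce-reduce conflict.
I11 contains complete items [A → Y C b .], [C → b .], [Y → b .] — reduce-reduce conflict.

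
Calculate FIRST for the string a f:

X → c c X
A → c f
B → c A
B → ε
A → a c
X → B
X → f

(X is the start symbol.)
{ 'a' }

To compute FIRST(a f), process the symbols left to right:
Symbol a is a terminal. Add 'a' and stop.
FIRST(a f) = { 'a' }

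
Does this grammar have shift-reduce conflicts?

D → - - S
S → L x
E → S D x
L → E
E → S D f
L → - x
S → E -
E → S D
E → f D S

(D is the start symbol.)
Yes — I5: [L → E .] vs [S → E . -]; I7: [D → - - S .] vs [D → . - - S]; I10: [E → f D S .] vs [D → . - - S]; I11: [E → S D .] vs [E → S D . f]

A shift-reduce conflict occurs when an LR(0) state has both:
  - a complete (reduce) item [A → α .] (dot at the end), and
  - a shift item [B → β . c γ] (dot before a terminal).

Augment with D' → D and build the canonical LR(0) collection (I0 = CLOSURE({[D' → . D]}), then GOTO on every symbol after a dot until no new states appear). It has 17 states:
  I0: { [D → . - - S], [D' → . D] }  — shift
  I1: { [D → - . - S] }  — shift
  I2: { [D' → D .] }  — accept
  I3: { [D → - - . S], [E → . S D f], [E → . S D x], [E → . S D], [E → . f D S], [L → . - x], [L → . E], [S → . E -], [S → . L x] }  — shift
  I4: { [L → - . x] }  — shift
  I5: { [L → E .], [S → E . -] }  — shift, reduce
  I6: { [S → L . x] }  — shift
  I7: { [D → - - S .], [D → . - - S], [E → S . D f], [E → S . D x], [E → S . D] }  — shift, reduce
  I8: { [D → . - - S], [E → f . D S] }  — shift
  I9: { [E → . S D f], [E → . S D x], [E → . S D], [E → . f D S], [E → f D . S], [L → . - x], [L → . E], [S → . E -], [S → . L x] }  — shift
  I10: { [D → . - - S], [E → S . D f], [E → S . D x], [E → S . D], [E → f D S .] }  — shift, reduce
  I11: { [E → S D . f], [E → S D . x], [E → S D .] }  — shift, reduce
  I12: { [E → S D f .] }  — reduce
  I13: { [E → S D x .] }  — reduce
  I14: { [S → L x .] }  — reduce
  I15: { [S → E - .] }  — reduce
  I16: { [L → - x .] }  — reduce

I5 contains reduce item [L → E .] and shift item [S → E . -] — shift-reduce conflict.
I7 contains reduce item [D → - - S .] and shift item [D → . - - S] — shift-reduce conflict.
I10 contains reduce item [E → f D S .] and shift item [D → . - - S] — shift-reduce conflict.
I11 contains reduce item [E → S D .] and shift items [E → S D . f], [E → S D . x] — shift-reduce conflict.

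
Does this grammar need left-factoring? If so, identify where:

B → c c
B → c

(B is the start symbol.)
Yes, B has productions with common prefix 'c'

Left-factoring is needed when two productions for the same non-terminal
share a common prefix on the right-hand side.

Productions for B:
  B → c c
  B → c

Found common prefix 'c' in productions for B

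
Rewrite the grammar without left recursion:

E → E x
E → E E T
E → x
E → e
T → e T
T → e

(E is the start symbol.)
E is directly left-recursive. The standard transformation for
  A → A α₁ | ... | A α_m | β₁ | ... | β_n
is
  A  → β₁ A' | ... | β_n A'
  A' → α₁ A' | ... | α_m A' | ε

E → x becomes E → x E'
E → e becomes E → e E'
E → E x becomes E' → x E'
E → E E T becomes E' → E T E'
Add E' → ε

Productions for other non-terminals are unchanged:
  T → e T
  T → e

Resulting grammar:
E → x E'
E → e E'
E' → x E'
E' → E T E'
E' → ε
T → e T
T → e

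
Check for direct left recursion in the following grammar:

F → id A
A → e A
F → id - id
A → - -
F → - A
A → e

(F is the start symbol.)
Direct left recursion occurs when N → N α for some non-terminal N (the right-hand side begins with the left-hand side itself).

F → id A: starts with id
A → e A: starts with e
F → id - id: starts with id
A → - -: starts with '-'
F → - A: starts with '-'
A → e: starts with e

No direct left recursion found.

Answer: No direct left recursion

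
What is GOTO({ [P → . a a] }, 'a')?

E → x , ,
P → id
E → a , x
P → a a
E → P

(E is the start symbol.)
GOTO(I, 'a') = CLOSURE({ [A → αX.β] : [A → α.Xβ] ∈ I, X = 'a' })

Items with dot before 'a', with the dot advanced:
  [P → . a a] → [P → a . a]
Closure adds nothing (no advanced item has the dot before a non-terminal).

GOTO = { [P → a . a] }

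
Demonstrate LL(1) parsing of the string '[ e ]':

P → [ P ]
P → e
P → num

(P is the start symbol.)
Stack is shown with the top on the left.

Stack    Input    Action
------------------------
P $      [ e ] $  output P → [ P ]
[ P ] $  [ e ] $  match '['
P ] $    e ] $    output P → e
e ] $    e ] $    match 'e'
] $      ] $      match ']'
$        $        accept

The string is accepted.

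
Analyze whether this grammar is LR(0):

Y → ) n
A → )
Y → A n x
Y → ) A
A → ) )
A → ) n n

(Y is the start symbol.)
No. Shift-reduce conflict between [A → ) .] and [A → . )]

Augment with Y' → Y and build the canonical LR(0) collection (I0 = CLOSURE({[Y' → . Y]}), then GOTO on every symbol after a dot until no new states appear). It has 12 states:
  I0: { [A → . ) )], [A → . ) n n], [A → . )], [Y → . ) A], [Y → . ) n], [Y → . A n x], [Y' → . Y] }  — shift
  I1: { [A → ) . )], [A → ) . n n], [A → ) .], [A → . ) )], [A → . ) n n], [A → . )], [Y → ) . A], [Y → ) . n] }  — shift, reduce
  I2: { [Y → A . n x] }  — shift
  I3: { [Y' → Y .] }  — accept
  I4: { [Y → A n . x] }  — shift
  I5: { [Y → A n x .] }  — reduce
  I6: { [A → ) ) .], [A → ) . )], [A → ) . n n], [A → ) .] }  — shift, 2 reduces
  I7: { [Y → ) A .] }  — reduce
  I8: { [A → ) n . n], [Y → ) n .] }  — shift, reduce
  I9: { [A → ) n n .] }  — reduce
  I10: { [A → ) ) .] }  — reduce
  I11: { [A → ) n . n] }  — shift

Conflict in state I1:
  Shift-reduce conflict between [A → ) .] and [A → . )]
So the grammar is NOT LR(0).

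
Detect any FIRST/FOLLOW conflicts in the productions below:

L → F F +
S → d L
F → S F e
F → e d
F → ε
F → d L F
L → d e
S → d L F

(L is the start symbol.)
Nullable non-terminals: F.
FIRST sets used below: FIRST(S) = { 'd' }

F: nullable alternative(s) F → ε; FOLLOW(F) = { '+', 'd', 'e' }
  F → S F e: FIRST \ {ε} = { 'd' } — overlaps FOLLOW(F) on { 'd' }: CONFLICT
  F → e d: FIRST \ {ε} = { 'e' } — overlaps FOLLOW(F) on { 'e' }: CONFLICT
  F → ε: FIRST \ {ε} = { } — this is the only nullable alternative, skip
  F → d L F: FIRST \ {ε} = { 'd' } — overlaps FOLLOW(F) on { 'd' }: CONFLICT

L, S have no nullable alternative, so no FIRST/FOLLOW check is needed there.

So the grammar has 3 FIRST/FOLLOW conflicts (marked CONFLICT above).

Answer: Yes. F → S F e with FOLLOW(F) on { 'd' }; F → e d with FOLLOW(F) on { 'e' }; F → d L F with FOLLOW(F) on { 'd' }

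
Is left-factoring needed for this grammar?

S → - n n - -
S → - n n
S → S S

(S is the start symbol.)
Yes, S has productions with common prefix '- n n'

Left-factoring is needed when two productions for the same non-terminal
share a common prefix on the right-hand side.

Productions for S:
  S → - n n - -
  S → - n n
  S → S S

Found common prefix '- n n' in productions for S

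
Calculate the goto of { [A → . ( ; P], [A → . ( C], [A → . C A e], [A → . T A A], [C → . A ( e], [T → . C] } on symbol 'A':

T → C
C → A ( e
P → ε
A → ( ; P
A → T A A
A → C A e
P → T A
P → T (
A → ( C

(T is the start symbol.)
{ [C → A . ( e] }

GOTO(I, 'A') = CLOSURE({ [A → αX.β] : [A → α.Xβ] ∈ I, X = 'A' })

Items with dot before 'A', with the dot advanced:
  [C → . A ( e] → [C → A . ( e]
Closure adds nothing (no advanced item has the dot before a non-terminal).

GOTO = { [C → A . ( e] }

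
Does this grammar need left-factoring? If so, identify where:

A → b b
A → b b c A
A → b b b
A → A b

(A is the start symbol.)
Left-factoring is needed when two productions for the same non-terminal
share a common prefix on the right-hand side.

Productions for A:
  A → b b
  A → b b c A
  A → b b b
  A → A b

Found common prefix 'b b' in productions for A

Answer: Yes, A has productions with common prefix 'b b'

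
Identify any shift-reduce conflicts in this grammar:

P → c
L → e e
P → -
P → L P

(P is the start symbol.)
A shift-reduce conflict occurs when an LR(0) state has both:
  - a complete (reduce) item [A → α .] (dot at the end), and
  - a shift item [B → β . c γ] (dot before a terminal).

Augment with P' → P and build the canonical LR(0) collection (I0 = CLOSURE({[P' → . P]}), then GOTO on every symbol after a dot until no new states appear). It has 8 states:
  I0: { [L → . e e], [P → . -], [P → . L P], [P → . c], [P' → . P] }  — shift
  I1: { [P → - .] }  — reduce
  I2: { [L → . e e], [P → . -], [P → . L P], [P → . c], [P → L . P] }  — shift
  I3: { [P' → P .] }  — accept
  I4: { [P → c .] }  — reduce
  I5: { [L → e . e] }  — shift
  I6: { [L → e e .] }  — reduce
  I7: { [P → L P .] }  — reduce

No state contains both a complete item and a shift item.

Answer: No shift-reduce conflicts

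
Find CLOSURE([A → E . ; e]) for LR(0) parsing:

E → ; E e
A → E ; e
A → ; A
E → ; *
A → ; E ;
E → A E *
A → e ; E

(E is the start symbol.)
{ [A → E . ; e] }

To compute CLOSURE, for each item [A → α.Bβ] where B is a non-terminal, add [B → .γ] for all productions B → γ; repeat for the newly added items until nothing changes.

Start with: [A → E . ; e]
The dot precedes the terminal ';', so nothing is added.

CLOSURE = { [A → E . ; e] }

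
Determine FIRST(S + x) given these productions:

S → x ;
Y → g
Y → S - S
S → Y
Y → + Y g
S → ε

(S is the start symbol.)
{ '+', '-', 'g', 'x' }

FIRST sets of the non-terminals involved (from the grammar, by fixed-point iteration):
  FIRST(S) = { '+', '-', 'g', 'x', ε }

To compute FIRST(S + x), process the symbols left to right:
Symbol S is a non-terminal. Add FIRST(S) \ {ε} = { '+', '-', 'g', 'x' }
S is nullable (ε ∈ FIRST(S)), continue to the next symbol.
Symbol + is a terminal. Add '+' and stop.
FIRST(S + x) = { '+', '-', 'g', 'x' }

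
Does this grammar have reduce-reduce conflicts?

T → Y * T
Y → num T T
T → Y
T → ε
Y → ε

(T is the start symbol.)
Yes — I0: [T → .] vs [Y → .]; I3: [T → .] vs [Y → .]; I4: [T → .] vs [Y → .]; I6: [T → .] vs [Y → .]

A reduce-reduce conflict occurs when an LR(0) state has two complete items [A → α .] and [B → β .] — both call for a reduction, and with no lookahead the parser cannot choose between them.

Augment with T' → T and build the canonical LR(0) collection (I0 = CLOSURE({[T' → . T]}), then GOTO on every symbol after a dot until no new states appear). It has 8 states:
  I0: { [T → . Y * T], [T → . Y], [T → .], [T' → . T], [Y → . num T T], [Y → .] }  — shift, 2 reduces
  I1: { [T' → T .] }  — accept
  I2: { [T → Y . * T], [T → Y .] }  — shift, reduce
  I3: { [T → . Y * T], [T → . Y], [T → .], [Y → . num T T], [Y → .], [Y → num . T T] }  — shift, 2 reduces
  I4: { [T → . Y * T], [T → . Y], [T → .], [Y → . num T T], [Y → .], [Y → num T . T] }  — shift, 2 reduces
  I5: { [Y → num T T .] }  — reduce
  I6: { [T → . Y * T], [T → . Y], [T → .], [T → Y * . T], [Y → . num T T], [Y → .] }  — shift, 2 reduces
  I7: { [T → Y * T .] }  — reduce

I0 contains complete items [T → .], [Y → .] — reduce-reduce conflict.
I3 contains complete items [T → .], [Y → .] — reduce-reduce conflict.
I4 contains complete items [T → .], [Y → .] — reduce-reduce conflict.
I6 contains complete items [T → .], [Y → .] — reduce-reduce conflict.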